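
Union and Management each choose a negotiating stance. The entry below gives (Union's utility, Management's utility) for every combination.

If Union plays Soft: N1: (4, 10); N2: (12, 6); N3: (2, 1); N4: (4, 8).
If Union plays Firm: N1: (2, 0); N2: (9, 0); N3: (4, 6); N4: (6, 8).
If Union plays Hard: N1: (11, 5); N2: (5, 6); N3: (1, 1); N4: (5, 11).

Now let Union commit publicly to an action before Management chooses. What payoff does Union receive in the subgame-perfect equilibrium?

Solve by backward induction (Union leads).
- Soft: Management compares 10, 6, 1, 8 and picks N1; Union would get 4.
- Firm: Management compares 0, 0, 6, 8 and picks N4; Union would get 6.
- Hard: Management compares 5, 6, 1, 11 and picks N4; Union would get 5.
Among 4, 6, 5, the best is 6 at Firm. Subgame-perfect outcome: (Firm, N4) with payoffs (6, 8).

6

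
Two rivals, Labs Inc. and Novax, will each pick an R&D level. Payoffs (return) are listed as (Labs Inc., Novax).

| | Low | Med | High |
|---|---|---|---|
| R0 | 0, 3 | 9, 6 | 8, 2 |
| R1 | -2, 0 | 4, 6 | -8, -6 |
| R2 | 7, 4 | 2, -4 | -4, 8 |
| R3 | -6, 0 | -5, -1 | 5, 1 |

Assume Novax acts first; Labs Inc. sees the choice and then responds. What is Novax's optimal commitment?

Med

Solve by backward induction (Novax leads).
- Low: BR = R2, leader payoff 4.
- Med: BR = R0, leader payoff 6.
- High: BR = R0, leader payoff 2.
Among 4, 6, 2, the best is 6 at Med. Subgame-perfect outcome: (R0, Med) with payoffs (9, 6).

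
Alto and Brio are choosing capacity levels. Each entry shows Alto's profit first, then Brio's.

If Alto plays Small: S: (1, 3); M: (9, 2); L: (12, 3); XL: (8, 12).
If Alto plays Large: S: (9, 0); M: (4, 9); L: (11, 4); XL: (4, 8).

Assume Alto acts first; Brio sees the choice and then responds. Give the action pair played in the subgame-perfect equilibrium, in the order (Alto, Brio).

(Small, XL)

Backward induction with Alto moving first.
- Small → Brio plays XL (best of 3, 2, 3, 12); Alto gets 8.
- Large → Brio plays M (best of 0, 9, 4, 8); Alto gets 4.
Alto's induced payoffs are 8, 4, so Alto commits to Small. Subgame-perfect outcome: (Small, XL) with payoffs (8, 12).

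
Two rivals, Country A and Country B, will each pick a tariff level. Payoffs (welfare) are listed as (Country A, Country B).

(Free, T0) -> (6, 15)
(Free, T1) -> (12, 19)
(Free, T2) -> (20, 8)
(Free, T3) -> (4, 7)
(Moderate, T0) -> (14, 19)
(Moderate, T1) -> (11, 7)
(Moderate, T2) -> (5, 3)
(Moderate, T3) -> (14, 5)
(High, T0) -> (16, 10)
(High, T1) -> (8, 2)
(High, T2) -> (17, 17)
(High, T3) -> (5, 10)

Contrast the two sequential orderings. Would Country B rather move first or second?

first

If Country A leads: Country B's best replies are Free→T1, Moderate→T0, High→T2; Country A's induced payoffs 12, 14, 17; outcome (High, T2), payoffs (17, 17).
If Country B leads: Country A's best replies are T0→High, T1→Free, T2→Free, T3→Moderate; Country B's induced payoffs 10, 19, 8, 5; outcome (Free, T1), payoffs (12, 19).
Country B gets 19 moving first and 17 moving second, so Country B prefers to move first.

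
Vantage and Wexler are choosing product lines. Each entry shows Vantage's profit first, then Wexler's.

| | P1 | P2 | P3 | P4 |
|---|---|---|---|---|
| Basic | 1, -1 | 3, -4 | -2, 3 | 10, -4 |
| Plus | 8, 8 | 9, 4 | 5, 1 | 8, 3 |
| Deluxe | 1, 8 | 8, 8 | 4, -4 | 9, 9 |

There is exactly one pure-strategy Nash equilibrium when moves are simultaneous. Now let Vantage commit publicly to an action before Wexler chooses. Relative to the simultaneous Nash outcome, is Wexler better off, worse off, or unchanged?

Wexler best-responds to each possible Vantage move:
- Basic: BR = P3, leader payoff -2.
- Plus: BR = P1, leader payoff 8.
- Deluxe: BR = P4, leader payoff 9.
Maximizing over -2, 8, 9, Vantage chooses Deluxe. Subgame-perfect outcome: (Deluxe, P4) with payoffs (9, 9).
Now find the simultaneous Nash equilibrium.
Vantage's best replies: P1→Plus; P2→Plus; P3→Plus; P4→Basic.
Wexler's best replies: Basic→P3; Plus→P1; Deluxe→P4.
The unique mutual best reply is (Plus, P1), giving (8, 8).
Wexler earns 9 sequentially versus 8 at the Nash outcome: better off.

better off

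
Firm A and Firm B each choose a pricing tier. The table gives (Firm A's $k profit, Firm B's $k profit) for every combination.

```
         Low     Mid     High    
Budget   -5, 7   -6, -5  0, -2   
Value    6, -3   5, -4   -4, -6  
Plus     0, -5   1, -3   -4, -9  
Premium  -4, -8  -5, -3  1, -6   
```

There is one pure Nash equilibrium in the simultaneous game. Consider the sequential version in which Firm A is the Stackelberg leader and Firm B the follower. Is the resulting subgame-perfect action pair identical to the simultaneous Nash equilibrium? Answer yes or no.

yes

Work backward from Firm B's decision.
- Budget: BR = Low, leader payoff -5.
- Value: BR = Low, leader payoff 6.
- Plus: BR = Mid, leader payoff 1.
- Premium: BR = Mid, leader payoff -5.
Firm A's induced payoffs are -5, 6, 1, -5, so Firm A commits to Value. Subgame-perfect outcome: (Value, Low) with payoffs (6, -3).
For the simultaneous game, intersect best replies.
Firm A's best replies: Low→Value; Mid→Value; High→Premium.
Firm B's best replies: Budget→Low; Value→Low; Plus→Mid; Premium→Mid.
The unique mutual best reply is (Value, Low), giving (6, -3).
Sequential outcome (Value, Low) coincides with the Nash profile (Value, Low).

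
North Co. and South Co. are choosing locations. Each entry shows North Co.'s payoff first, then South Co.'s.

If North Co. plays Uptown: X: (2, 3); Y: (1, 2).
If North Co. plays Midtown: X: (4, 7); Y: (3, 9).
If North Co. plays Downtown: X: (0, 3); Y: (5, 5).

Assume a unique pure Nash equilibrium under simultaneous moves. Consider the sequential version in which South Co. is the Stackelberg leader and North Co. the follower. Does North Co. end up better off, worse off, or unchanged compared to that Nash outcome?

Solve by backward induction (South Co. leads).
- X: BR = Midtown, leader payoff 7.
- Y: BR = Downtown, leader payoff 5.
Among 7, 5, the best is 7 at X. Subgame-perfect outcome: (Midtown, X) with payoffs (4, 7).
For the simultaneous game, intersect best replies.
North Co.'s best replies: X→Midtown; Y→Downtown.
South Co.'s best replies: Uptown→X; Midtown→Y; Downtown→Y.
The unique mutual best reply is (Downtown, Y), giving (5, 5).
North Co. earns 4 sequentially versus 5 at the Nash outcome: worse off.

worse off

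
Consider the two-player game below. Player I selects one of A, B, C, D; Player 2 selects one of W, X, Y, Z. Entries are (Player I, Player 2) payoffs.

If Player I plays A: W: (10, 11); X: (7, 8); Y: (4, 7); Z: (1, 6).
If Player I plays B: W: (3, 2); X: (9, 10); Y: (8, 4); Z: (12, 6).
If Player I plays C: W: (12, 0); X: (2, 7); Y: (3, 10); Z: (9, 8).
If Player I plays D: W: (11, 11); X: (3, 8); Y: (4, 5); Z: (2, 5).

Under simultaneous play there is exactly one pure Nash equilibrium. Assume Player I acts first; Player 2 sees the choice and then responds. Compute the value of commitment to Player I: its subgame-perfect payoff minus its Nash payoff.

Player 2 best-responds to each possible Player I move:
- A → Player 2 plays W (best of 11, 8, 7, 6); Player I gets 10.
- B → Player 2 plays X (best of 2, 10, 4, 6); Player I gets 9.
- C → Player 2 plays Y (best of 0, 7, 10, 8); Player I gets 3.
- D → Player 2 plays W (best of 11, 8, 5, 5); Player I gets 11.
Among 10, 9, 3, 11, the best is 11 at D. Subgame-perfect outcome: (D, W) with payoffs (11, 11).
Now find the simultaneous Nash equilibrium.
Player I's best replies: W→C; X→B; Y→B; Z→B.
Player 2's best replies: A→W; B→X; C→Y; D→W.
Only (B, X) has each player best-responding; Nash payoffs (9, 10).
Player I's commitment gain: 11 − 9 = 2.

2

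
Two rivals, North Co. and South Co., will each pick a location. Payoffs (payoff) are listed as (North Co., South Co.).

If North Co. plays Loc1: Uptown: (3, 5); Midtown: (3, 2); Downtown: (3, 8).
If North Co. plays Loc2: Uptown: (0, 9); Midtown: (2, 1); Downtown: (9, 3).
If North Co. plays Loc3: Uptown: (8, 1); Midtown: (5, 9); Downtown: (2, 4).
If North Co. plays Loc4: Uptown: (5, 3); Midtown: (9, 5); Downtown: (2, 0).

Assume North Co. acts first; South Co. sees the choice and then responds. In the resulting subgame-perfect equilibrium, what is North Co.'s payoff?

9

South Co. best-responds to each possible North Co. move:
- Loc1: South Co. compares 5, 2, 8 and picks Downtown; North Co. would get 3.
- Loc2: South Co. compares 9, 1, 3 and picks Uptown; North Co. would get 0.
- Loc3: South Co. compares 1, 9, 4 and picks Midtown; North Co. would get 5.
- Loc4: South Co. compares 3, 5, 0 and picks Midtown; North Co. would get 9.
Maximizing over 3, 0, 5, 9, North Co. chooses Loc4. Subgame-perfect outcome: (Loc4, Midtown) with payoffs (9, 5).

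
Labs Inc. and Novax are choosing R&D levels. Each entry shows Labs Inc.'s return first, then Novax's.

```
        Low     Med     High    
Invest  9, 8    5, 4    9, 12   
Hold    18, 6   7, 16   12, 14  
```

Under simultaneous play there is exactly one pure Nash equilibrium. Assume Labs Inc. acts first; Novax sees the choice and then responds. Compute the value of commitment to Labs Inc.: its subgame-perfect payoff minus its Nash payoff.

Backward induction with Labs Inc. moving first.
- Invest: BR = High, leader payoff 9.
- Hold: BR = Med, leader payoff 7.
Among 9, 7, the best is 9 at Invest. Subgame-perfect outcome: (Invest, High) with payoffs (9, 12).
For the simultaneous game, intersect best replies.
Labs Inc.'s best replies: Low→Hold; Med→Hold; High→Hold.
Novax's best replies: Invest→High; Hold→Med.
Only (Hold, Med) has each player best-responding; Nash payoffs (7, 16).
Labs Inc.'s commitment gain: 9 − 7 = 2.

2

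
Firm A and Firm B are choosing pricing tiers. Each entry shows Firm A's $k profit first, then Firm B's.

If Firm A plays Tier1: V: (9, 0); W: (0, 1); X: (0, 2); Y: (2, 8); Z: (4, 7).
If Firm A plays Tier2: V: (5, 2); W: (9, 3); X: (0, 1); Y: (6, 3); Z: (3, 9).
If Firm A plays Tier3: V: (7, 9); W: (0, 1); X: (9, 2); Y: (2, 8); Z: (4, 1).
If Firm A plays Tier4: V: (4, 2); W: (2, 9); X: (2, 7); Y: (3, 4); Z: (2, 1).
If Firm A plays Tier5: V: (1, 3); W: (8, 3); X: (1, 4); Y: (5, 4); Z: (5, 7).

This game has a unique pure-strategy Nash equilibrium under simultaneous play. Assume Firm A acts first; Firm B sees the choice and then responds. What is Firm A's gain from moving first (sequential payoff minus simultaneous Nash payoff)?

2

Backward induction with Firm A moving first.
- Tier1 → Firm B plays Y (best of 0, 1, 2, 8, 7); Firm A gets 2.
- Tier2 → Firm B plays Z (best of 2, 3, 1, 3, 9); Firm A gets 3.
- Tier3 → Firm B plays V (best of 9, 1, 2, 8, 1); Firm A gets 7.
- Tier4 → Firm B plays W (best of 2, 9, 7, 4, 1); Firm A gets 2.
- Tier5 → Firm B plays Z (best of 3, 3, 4, 4, 7); Firm A gets 5.
Among 2, 3, 7, 2, 5, the best is 7 at Tier3. Subgame-perfect outcome: (Tier3, V) with payoffs (7, 9).
Now find the simultaneous Nash equilibrium.
Firm A's best replies: V→Tier1; W→Tier2; X→Tier3; Y→Tier2; Z→Tier5.
Firm B's best replies: Tier1→Y; Tier2→Z; Tier3→V; Tier4→W; Tier5→Z.
The unique mutual best reply is (Tier5, Z), giving (5, 7).
Firm A's commitment gain: 7 − 5 = 2.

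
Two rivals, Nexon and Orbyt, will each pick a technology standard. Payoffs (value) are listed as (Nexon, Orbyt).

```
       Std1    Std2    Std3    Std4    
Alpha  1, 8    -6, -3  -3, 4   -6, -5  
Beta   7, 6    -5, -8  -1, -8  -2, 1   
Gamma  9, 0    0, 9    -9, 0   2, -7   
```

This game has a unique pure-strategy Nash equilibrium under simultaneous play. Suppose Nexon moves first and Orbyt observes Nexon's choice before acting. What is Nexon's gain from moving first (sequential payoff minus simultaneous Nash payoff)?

Orbyt best-responds to each possible Nexon move:
- Alpha: Orbyt compares 8, -3, 4, -5 and picks Std1; Nexon would get 1.
- Beta: Orbyt compares 6, -8, -8, 1 and picks Std1; Nexon would get 7.
- Gamma: Orbyt compares 0, 9, 0, -7 and picks Std2; Nexon would get 0.
Nexon's induced payoffs are 1, 7, 0, so Nexon commits to Beta. Subgame-perfect outcome: (Beta, Std1) with payoffs (7, 6).
Now find the simultaneous Nash equilibrium.
Nexon's best replies: Std1→Gamma; Std2→Gamma; Std3→Beta; Std4→Gamma.
Orbyt's best replies: Alpha→Std1; Beta→Std1; Gamma→Std2.
Only (Gamma, Std2) has each player best-responding; Nash payoffs (0, 9).
Nexon's commitment gain: 7 − 0 = 7.

7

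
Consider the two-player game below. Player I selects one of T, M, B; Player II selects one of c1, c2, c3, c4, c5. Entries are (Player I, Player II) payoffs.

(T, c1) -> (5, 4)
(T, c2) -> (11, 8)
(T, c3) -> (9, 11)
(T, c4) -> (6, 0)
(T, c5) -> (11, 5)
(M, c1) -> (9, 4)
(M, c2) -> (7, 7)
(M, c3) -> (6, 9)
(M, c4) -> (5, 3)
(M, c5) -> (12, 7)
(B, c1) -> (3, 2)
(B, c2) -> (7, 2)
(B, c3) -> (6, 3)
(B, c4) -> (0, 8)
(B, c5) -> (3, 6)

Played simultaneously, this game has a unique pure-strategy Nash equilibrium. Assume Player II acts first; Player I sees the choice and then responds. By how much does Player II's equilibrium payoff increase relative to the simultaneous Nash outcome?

Solve by backward induction (Player II leads).
- c1: BR = M, leader payoff 4.
- c2: BR = T, leader payoff 8.
- c3: BR = T, leader payoff 11.
- c4: BR = T, leader payoff 0.
- c5: BR = M, leader payoff 7.
Among 4, 8, 11, 0, 7, the best is 11 at c3. Subgame-perfect outcome: (T, c3) with payoffs (9, 11).
Now find the simultaneous Nash equilibrium.
Player I's best replies: c1→M; c2→T; c3→T; c4→T; c5→M.
Player II's best replies: T→c3; M→c3; B→c4.
The unique mutual best reply is (T, c3), giving (9, 11).
Player II's commitment gain: 11 − 11 = 0.

0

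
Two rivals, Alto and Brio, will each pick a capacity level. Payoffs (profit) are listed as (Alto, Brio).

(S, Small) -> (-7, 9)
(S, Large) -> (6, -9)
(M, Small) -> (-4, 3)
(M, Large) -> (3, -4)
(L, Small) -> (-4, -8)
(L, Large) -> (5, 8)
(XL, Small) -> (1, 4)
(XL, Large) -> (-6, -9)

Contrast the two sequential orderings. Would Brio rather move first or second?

second

If Alto leads: Brio's best replies are S→Small, M→Small, L→Large, XL→Small; Alto's induced payoffs -7, -4, 5, 1; outcome (L, Large), payoffs (5, 8).
If Brio leads: Alto's best replies are Small→XL, Large→S; Brio's induced payoffs 4, -9; outcome (XL, Small), payoffs (1, 4).
Brio gets 4 moving first and 8 moving second, so Brio prefers to move second.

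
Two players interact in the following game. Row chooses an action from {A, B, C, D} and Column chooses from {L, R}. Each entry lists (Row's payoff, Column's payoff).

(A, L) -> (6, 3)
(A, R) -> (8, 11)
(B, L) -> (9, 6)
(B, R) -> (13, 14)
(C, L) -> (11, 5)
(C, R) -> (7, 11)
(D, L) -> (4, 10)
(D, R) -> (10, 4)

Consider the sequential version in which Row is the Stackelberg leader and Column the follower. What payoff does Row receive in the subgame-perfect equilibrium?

13

Column best-responds to each possible Row move:
- A: BR = R, leader payoff 8.
- B: BR = R, leader payoff 13.
- C: BR = R, leader payoff 7.
- D: BR = L, leader payoff 4.
Row's induced payoffs are 8, 13, 7, 4, so Row commits to B. Subgame-perfect outcome: (B, R) with payoffs (13, 14).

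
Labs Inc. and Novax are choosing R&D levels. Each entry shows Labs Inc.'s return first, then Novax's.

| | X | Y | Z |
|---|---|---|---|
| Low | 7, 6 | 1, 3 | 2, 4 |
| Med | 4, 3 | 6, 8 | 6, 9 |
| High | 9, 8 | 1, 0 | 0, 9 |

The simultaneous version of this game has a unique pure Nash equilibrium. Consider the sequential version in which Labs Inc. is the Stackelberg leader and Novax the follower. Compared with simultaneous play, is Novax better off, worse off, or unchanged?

Backward induction with Labs Inc. moving first.
- Low → Novax plays X (best of 6, 3, 4); Labs Inc. gets 7.
- Med → Novax plays Z (best of 3, 8, 9); Labs Inc. gets 6.
- High → Novax plays Z (best of 8, 0, 9); Labs Inc. gets 0.
Maximizing over 7, 6, 0, Labs Inc. chooses Low. Subgame-perfect outcome: (Low, X) with payoffs (7, 6).
Now find the simultaneous Nash equilibrium.
Labs Inc.'s best replies: X→High; Y→Med; Z→Med.
Novax's best replies: Low→X; Med→Z; High→Z.
Only (Med, Z) has each player best-responding; Nash payoffs (6, 9).
Novax earns 6 sequentially versus 9 at the Nash outcome: worse off.

worse off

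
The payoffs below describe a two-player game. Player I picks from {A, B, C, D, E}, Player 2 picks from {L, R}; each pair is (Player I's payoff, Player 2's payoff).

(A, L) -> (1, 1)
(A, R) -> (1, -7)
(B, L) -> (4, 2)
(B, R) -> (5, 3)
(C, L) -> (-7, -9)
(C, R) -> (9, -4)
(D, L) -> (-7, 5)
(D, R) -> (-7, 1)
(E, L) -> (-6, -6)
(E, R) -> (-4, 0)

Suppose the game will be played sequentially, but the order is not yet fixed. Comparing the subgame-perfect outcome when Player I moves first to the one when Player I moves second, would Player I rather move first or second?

first

If Player I leads: Player 2's best replies are A→L, B→R, C→R, D→L, E→R; Player I's induced payoffs 1, 5, 9, -7, -4; outcome (C, R), payoffs (9, -4).
If Player 2 leads: Player I's best replies are L→B, R→C; Player 2's induced payoffs 2, -4; outcome (B, L), payoffs (4, 2).
Player I gets 9 moving first and 4 moving second, so Player I prefers to move first.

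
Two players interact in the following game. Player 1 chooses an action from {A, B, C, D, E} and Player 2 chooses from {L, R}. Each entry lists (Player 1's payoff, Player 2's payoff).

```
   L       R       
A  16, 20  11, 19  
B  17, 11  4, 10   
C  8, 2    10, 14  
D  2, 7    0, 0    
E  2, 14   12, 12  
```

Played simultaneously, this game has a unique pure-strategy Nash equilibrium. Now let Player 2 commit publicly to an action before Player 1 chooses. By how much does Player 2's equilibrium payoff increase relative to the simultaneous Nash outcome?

1

Solve by backward induction (Player 2 leads).
- L: Player 1 compares 16, 17, 8, 2, 2 and picks B; Player 2 would get 11.
- R: Player 1 compares 11, 4, 10, 0, 12 and picks E; Player 2 would get 12.
Player 2's induced payoffs are 11, 12, so Player 2 commits to R. Subgame-perfect outcome: (E, R) with payoffs (12, 12).
For the simultaneous game, intersect best replies.
Player 1's best replies: L→B; R→E.
Player 2's best replies: A→L; B→L; C→R; D→L; E→L.
The unique mutual best reply is (B, L), giving (17, 11).
Player 2's commitment gain: 12 − 11 = 1.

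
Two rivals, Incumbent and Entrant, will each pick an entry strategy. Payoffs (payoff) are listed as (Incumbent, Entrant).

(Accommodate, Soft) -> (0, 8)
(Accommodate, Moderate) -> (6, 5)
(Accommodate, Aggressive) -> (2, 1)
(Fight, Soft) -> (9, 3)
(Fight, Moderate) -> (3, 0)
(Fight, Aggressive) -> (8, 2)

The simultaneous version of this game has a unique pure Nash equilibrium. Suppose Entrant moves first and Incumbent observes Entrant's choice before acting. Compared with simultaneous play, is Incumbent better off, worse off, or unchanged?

worse off

Incumbent best-responds to each possible Entrant move:
- Soft: Incumbent compares 0, 9 and picks Fight; Entrant would get 3.
- Moderate: Incumbent compares 6, 3 and picks Accommodate; Entrant would get 5.
- Aggressive: Incumbent compares 2, 8 and picks Fight; Entrant would get 2.
Entrant's induced payoffs are 3, 5, 2, so Entrant commits to Moderate. Subgame-perfect outcome: (Accommodate, Moderate) with payoffs (6, 5).
For the simultaneous game, intersect best replies.
Incumbent's best replies: Soft→Fight; Moderate→Accommodate; Aggressive→Fight.
Entrant's best replies: Accommodate→Soft; Fight→Soft.
The unique mutual best reply is (Fight, Soft), giving (9, 3).
Incumbent earns 6 sequentially versus 9 at the Nash outcome: worse off.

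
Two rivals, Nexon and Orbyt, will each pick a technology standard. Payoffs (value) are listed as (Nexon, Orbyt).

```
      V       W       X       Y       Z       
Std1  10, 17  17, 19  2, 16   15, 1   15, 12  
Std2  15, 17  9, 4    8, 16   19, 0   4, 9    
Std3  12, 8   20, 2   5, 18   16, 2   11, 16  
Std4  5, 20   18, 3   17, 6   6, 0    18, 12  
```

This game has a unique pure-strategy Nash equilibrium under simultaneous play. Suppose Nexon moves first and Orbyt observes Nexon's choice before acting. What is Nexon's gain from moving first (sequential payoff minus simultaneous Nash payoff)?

2

Solve by backward induction (Nexon leads).
- Std1: BR = W, leader payoff 17.
- Std2: BR = V, leader payoff 15.
- Std3: BR = X, leader payoff 5.
- Std4: BR = V, leader payoff 5.
Maximizing over 17, 15, 5, 5, Nexon chooses Std1. Subgame-perfect outcome: (Std1, W) with payoffs (17, 19).
Under simultaneous play:
Nexon's best replies: V→Std2; W→Std3; X→Std4; Y→Std2; Z→Std4.
Orbyt's best replies: Std1→W; Std2→V; Std3→X; Std4→V.
The unique mutual best reply is (Std2, V), giving (15, 17).
Nexon's commitment gain: 17 − 15 = 2.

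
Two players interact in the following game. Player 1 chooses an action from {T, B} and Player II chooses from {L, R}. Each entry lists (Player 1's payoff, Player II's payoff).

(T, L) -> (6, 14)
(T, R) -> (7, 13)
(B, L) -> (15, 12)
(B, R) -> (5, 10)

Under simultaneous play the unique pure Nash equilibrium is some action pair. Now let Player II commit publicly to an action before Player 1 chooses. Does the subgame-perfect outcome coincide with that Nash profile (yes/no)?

Work backward from Player 1's decision.
- L: Player 1 compares 6, 15 and picks B; Player II would get 12.
- R: Player 1 compares 7, 5 and picks T; Player II would get 13.
Among 12, 13, the best is 13 at R. Subgame-perfect outcome: (T, R) with payoffs (7, 13).
Now find the simultaneous Nash equilibrium.
Player 1's best replies: L→B; R→T.
Player II's best replies: T→L; B→L.
The unique mutual best reply is (B, L), giving (15, 12).
Sequential outcome (T, R) differs from the Nash profile (B, L).

no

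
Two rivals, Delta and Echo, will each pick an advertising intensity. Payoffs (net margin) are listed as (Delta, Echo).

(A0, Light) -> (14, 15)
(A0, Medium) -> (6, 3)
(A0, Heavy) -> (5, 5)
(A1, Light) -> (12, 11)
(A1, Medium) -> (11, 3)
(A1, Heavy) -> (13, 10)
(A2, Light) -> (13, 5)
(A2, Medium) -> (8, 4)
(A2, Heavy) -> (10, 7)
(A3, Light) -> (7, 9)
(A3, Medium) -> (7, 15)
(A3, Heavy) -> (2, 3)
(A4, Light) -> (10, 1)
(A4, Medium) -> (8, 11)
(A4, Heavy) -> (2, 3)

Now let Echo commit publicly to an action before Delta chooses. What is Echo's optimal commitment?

Light

Backward induction with Echo moving first.
- Light: BR = A0, leader payoff 15.
- Medium: BR = A1, leader payoff 3.
- Heavy: BR = A1, leader payoff 10.
Among 15, 3, 10, the best is 15 at Light. Subgame-perfect outcome: (A0, Light) with payoffs (14, 15).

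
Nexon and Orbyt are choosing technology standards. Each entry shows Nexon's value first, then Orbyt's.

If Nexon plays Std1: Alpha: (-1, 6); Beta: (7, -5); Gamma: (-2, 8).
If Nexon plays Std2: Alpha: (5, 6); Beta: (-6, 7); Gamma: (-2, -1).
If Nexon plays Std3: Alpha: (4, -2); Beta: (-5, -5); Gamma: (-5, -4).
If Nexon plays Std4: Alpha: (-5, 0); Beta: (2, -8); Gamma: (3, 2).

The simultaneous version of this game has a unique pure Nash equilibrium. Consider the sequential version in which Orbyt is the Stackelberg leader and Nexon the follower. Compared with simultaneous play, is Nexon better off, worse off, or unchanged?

Solve by backward induction (Orbyt leads).
- Alpha: BR = Std2, leader payoff 6.
- Beta: BR = Std1, leader payoff -5.
- Gamma: BR = Std4, leader payoff 2.
Orbyt's induced payoffs are 6, -5, 2, so Orbyt commits to Alpha. Subgame-perfect outcome: (Std2, Alpha) with payoffs (5, 6).
Now find the simultaneous Nash equilibrium.
Nexon's best replies: Alpha→Std2; Beta→Std1; Gamma→Std4.
Orbyt's best replies: Std1→Gamma; Std2→Beta; Std3→Alpha; Std4→Gamma.
The unique mutual best reply is (Std4, Gamma), giving (3, 2).
Nexon earns 5 sequentially versus 3 at the Nash outcome: better off.

better off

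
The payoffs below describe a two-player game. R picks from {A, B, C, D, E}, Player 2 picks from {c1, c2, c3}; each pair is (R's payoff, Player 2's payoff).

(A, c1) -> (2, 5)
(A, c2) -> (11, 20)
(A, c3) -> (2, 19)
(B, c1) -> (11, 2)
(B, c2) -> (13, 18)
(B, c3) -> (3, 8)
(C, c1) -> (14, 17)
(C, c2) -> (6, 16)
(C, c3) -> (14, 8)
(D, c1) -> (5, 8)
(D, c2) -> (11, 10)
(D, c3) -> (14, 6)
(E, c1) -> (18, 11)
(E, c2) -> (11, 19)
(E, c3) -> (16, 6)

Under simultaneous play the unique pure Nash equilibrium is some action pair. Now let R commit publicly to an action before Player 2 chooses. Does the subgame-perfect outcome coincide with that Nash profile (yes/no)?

no

Backward induction with R moving first.
- A: Player 2 compares 5, 20, 19 and picks c2; R would get 11.
- B: Player 2 compares 2, 18, 8 and picks c2; R would get 13.
- C: Player 2 compares 17, 16, 8 and picks c1; R would get 14.
- D: Player 2 compares 8, 10, 6 and picks c2; R would get 11.
- E: Player 2 compares 11, 19, 6 and picks c2; R would get 11.
Maximizing over 11, 13, 14, 11, 11, R chooses C. Subgame-perfect outcome: (C, c1) with payoffs (14, 17).
Under simultaneous play:
R's best replies: c1→E; c2→B; c3→E.
Player 2's best replies: A→c2; B→c2; C→c1; D→c2; E→c2.
Only (B, c2) has each player best-responding; Nash payoffs (13, 18).
Sequential outcome (C, c1) differs from the Nash profile (B, c2).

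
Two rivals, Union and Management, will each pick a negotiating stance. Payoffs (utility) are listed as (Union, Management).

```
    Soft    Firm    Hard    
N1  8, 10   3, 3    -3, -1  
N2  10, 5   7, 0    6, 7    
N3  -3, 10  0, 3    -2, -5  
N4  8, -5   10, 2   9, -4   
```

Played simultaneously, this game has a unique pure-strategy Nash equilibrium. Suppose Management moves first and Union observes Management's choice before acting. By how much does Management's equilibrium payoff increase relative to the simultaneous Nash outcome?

3

Backward induction with Management moving first.
- Soft → Union plays N2 (best of 8, 10, -3, 8); Management gets 5.
- Firm → Union plays N4 (best of 3, 7, 0, 10); Management gets 2.
- Hard → Union plays N4 (best of -3, 6, -2, 9); Management gets -4.
Maximizing over 5, 2, -4, Management chooses Soft. Subgame-perfect outcome: (N2, Soft) with payoffs (10, 5).
For the simultaneous game, intersect best replies.
Union's best replies: Soft→N2; Firm→N4; Hard→N4.
Management's best replies: N1→Soft; N2→Hard; N3→Soft; N4→Firm.
The unique mutual best reply is (N4, Firm), giving (10, 2).
Management's commitment gain: 5 − 2 = 3.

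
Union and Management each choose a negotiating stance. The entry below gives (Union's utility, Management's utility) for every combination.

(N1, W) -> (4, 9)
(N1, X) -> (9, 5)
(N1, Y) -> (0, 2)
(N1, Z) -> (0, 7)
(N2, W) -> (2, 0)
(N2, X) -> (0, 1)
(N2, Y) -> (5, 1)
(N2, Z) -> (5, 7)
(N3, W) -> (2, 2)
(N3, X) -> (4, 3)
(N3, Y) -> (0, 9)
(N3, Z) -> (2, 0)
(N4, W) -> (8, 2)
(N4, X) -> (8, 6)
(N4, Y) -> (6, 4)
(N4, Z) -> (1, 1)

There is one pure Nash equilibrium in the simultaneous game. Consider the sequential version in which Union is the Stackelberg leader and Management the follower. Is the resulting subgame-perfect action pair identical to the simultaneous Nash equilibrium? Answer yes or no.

Backward induction with Union moving first.
- N1 → Management plays W (best of 9, 5, 2, 7); Union gets 4.
- N2 → Management plays Z (best of 0, 1, 1, 7); Union gets 5.
- N3 → Management plays Y (best of 2, 3, 9, 0); Union gets 0.
- N4 → Management plays X (best of 2, 6, 4, 1); Union gets 8.
Union's induced payoffs are 4, 5, 0, 8, so Union commits to N4. Subgame-perfect outcome: (N4, X) with payoffs (8, 6).
Now find the simultaneous Nash equilibrium.
Union's best replies: W→N4; X→N1; Y→N4; Z→N2.
Management's best replies: N1→W; N2→Z; N3→Y; N4→X.
Only (N2, Z) has each player best-responding; Nash payoffs (5, 7).
Sequential outcome (N4, X) differs from the Nash profile (N2, Z).

no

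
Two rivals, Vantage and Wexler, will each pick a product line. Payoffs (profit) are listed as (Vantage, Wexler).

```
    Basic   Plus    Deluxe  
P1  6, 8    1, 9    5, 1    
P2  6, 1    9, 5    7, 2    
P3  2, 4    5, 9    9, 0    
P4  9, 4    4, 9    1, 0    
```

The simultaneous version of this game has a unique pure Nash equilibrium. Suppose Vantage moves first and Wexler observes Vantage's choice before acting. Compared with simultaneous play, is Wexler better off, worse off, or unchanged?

Backward induction with Vantage moving first.
- P1: Wexler compares 8, 9, 1 and picks Plus; Vantage would get 1.
- P2: Wexler compares 1, 5, 2 and picks Plus; Vantage would get 9.
- P3: Wexler compares 4, 9, 0 and picks Plus; Vantage would get 5.
- P4: Wexler compares 4, 9, 0 and picks Plus; Vantage would get 4.
Maximizing over 1, 9, 5, 4, Vantage chooses P2. Subgame-perfect outcome: (P2, Plus) with payoffs (9, 5).
Under simultaneous play:
Vantage's best replies: Basic→P4; Plus→P2; Deluxe→P3.
Wexler's best replies: P1→Plus; P2→Plus; P3→Plus; P4→Plus.
Only (P2, Plus) has each player best-responding; Nash payoffs (9, 5).
Wexler earns 5 sequentially versus 5 at the Nash outcome: unchanged.

unchanged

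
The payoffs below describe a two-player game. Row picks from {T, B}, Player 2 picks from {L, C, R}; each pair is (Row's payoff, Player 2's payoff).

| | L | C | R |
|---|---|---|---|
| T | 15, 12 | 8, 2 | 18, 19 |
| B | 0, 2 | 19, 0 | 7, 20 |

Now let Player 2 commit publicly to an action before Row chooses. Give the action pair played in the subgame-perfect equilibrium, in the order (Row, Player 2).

Work backward from Row's decision.
- L: BR = T, leader payoff 12.
- C: BR = B, leader payoff 0.
- R: BR = T, leader payoff 19.
Maximizing over 12, 0, 19, Player 2 chooses R. Subgame-perfect outcome: (T, R) with payoffs (18, 19).

(T, R)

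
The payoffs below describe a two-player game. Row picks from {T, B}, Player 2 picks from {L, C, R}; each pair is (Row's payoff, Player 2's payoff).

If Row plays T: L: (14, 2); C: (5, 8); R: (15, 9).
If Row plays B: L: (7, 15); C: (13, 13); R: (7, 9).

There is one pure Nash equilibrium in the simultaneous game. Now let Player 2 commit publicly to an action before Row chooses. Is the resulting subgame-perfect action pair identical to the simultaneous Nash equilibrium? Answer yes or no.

Row best-responds to each possible Player 2 move:
- L: Row compares 14, 7 and picks T; Player 2 would get 2.
- C: Row compares 5, 13 and picks B; Player 2 would get 13.
- R: Row compares 15, 7 and picks T; Player 2 would get 9.
Player 2's induced payoffs are 2, 13, 9, so Player 2 commits to C. Subgame-perfect outcome: (B, C) with payoffs (13, 13).
Now find the simultaneous Nash equilibrium.
Row's best replies: L→T; C→B; R→T.
Player 2's best replies: T→R; B→L.
The unique mutual best reply is (T, R), giving (15, 9).
Sequential outcome (B, C) differs from the Nash profile (T, R).

no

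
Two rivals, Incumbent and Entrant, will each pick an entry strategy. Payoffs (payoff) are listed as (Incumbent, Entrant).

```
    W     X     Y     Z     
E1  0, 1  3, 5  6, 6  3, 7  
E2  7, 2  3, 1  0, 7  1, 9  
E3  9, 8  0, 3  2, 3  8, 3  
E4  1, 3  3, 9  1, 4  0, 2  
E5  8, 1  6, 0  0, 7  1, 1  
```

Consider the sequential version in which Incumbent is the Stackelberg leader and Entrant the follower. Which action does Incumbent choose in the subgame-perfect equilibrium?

E3

Work backward from Entrant's decision.
- E1: BR = Z, leader payoff 3.
- E2: BR = Z, leader payoff 1.
- E3: BR = W, leader payoff 9.
- E4: BR = X, leader payoff 3.
- E5: BR = Y, leader payoff 0.
Incumbent's induced payoffs are 3, 1, 9, 3, 0, so Incumbent commits to E3. Subgame-perfect outcome: (E3, W) with payoffs (9, 8).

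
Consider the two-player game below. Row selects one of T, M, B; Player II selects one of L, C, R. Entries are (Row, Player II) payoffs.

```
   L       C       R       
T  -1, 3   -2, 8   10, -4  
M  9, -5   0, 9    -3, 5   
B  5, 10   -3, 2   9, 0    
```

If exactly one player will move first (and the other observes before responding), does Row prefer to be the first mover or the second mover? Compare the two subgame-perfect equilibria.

first

If Row leads: Player II's best replies are T→C, M→C, B→L; Row's induced payoffs -2, 0, 5; outcome (B, L), payoffs (5, 10).
If Player II leads: Row's best replies are L→M, C→M, R→T; Player II's induced payoffs -5, 9, -4; outcome (M, C), payoffs (0, 9).
Row gets 5 moving first and 0 moving second, so Row prefers to move first.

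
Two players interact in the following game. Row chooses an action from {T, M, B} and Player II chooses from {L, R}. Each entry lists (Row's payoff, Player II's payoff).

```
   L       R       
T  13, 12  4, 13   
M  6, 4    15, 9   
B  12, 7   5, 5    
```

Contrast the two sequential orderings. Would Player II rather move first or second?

first

If Row leads: Player II's best replies are T→R, M→R, B→L; Row's induced payoffs 4, 15, 12; outcome (M, R), payoffs (15, 9).
If Player II leads: Row's best replies are L→T, R→M; Player II's induced payoffs 12, 9; outcome (T, L), payoffs (13, 12).
Player II gets 12 moving first and 9 moving second, so Player II prefers to move first.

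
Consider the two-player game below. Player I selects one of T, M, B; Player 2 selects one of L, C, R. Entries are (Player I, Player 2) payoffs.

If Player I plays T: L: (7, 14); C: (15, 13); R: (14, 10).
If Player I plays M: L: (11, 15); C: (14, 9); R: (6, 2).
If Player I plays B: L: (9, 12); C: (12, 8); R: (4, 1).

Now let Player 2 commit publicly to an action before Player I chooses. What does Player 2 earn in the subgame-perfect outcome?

15

Solve by backward induction (Player 2 leads).
- L: Player I compares 7, 11, 9 and picks M; Player 2 would get 15.
- C: Player I compares 15, 14, 12 and picks T; Player 2 would get 13.
- R: Player I compares 14, 6, 4 and picks T; Player 2 would get 10.
Among 15, 13, 10, the best is 15 at L. Subgame-perfect outcome: (M, L) with payoffs (11, 15).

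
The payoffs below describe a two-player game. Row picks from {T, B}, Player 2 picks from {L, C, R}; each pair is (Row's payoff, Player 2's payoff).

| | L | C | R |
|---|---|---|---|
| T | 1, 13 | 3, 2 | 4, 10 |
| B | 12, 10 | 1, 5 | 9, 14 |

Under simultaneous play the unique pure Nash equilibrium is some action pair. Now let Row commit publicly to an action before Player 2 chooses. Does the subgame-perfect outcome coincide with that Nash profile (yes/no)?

yes

Solve by backward induction (Row leads).
- T: Player 2 compares 13, 2, 10 and picks L; Row would get 1.
- B: Player 2 compares 10, 5, 14 and picks R; Row would get 9.
Maximizing over 1, 9, Row chooses B. Subgame-perfect outcome: (B, R) with payoffs (9, 14).
Now find the simultaneous Nash equilibrium.
Row's best replies: L→B; C→T; R→B.
Player 2's best replies: T→L; B→R.
The unique mutual best reply is (B, R), giving (9, 14).
Sequential outcome (B, R) coincides with the Nash profile (B, R).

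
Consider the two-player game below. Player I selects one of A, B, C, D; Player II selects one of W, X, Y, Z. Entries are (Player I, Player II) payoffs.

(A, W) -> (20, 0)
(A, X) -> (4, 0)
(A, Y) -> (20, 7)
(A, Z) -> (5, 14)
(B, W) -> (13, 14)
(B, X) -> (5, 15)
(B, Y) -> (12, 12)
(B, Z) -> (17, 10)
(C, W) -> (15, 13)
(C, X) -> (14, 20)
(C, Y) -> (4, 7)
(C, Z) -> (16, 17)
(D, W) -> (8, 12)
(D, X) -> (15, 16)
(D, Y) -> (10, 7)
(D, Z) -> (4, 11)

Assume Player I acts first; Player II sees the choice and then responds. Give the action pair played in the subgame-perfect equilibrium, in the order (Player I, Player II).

(D, X)

Player II best-responds to each possible Player I move:
- A: BR = Z, leader payoff 5.
- B: BR = X, leader payoff 5.
- C: BR = X, leader payoff 14.
- D: BR = X, leader payoff 15.
Maximizing over 5, 5, 14, 15, Player I chooses D. Subgame-perfect outcome: (D, X) with payoffs (15, 16).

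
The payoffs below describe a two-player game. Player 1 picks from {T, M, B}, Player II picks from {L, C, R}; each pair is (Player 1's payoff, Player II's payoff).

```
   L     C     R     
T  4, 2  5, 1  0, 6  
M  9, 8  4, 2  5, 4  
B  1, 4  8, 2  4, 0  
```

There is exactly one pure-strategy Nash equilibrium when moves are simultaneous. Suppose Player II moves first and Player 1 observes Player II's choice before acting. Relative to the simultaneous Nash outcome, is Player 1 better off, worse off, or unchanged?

Backward induction with Player II moving first.
- L → Player 1 plays M (best of 4, 9, 1); Player II gets 8.
- C → Player 1 plays B (best of 5, 4, 8); Player II gets 2.
- R → Player 1 plays M (best of 0, 5, 4); Player II gets 4.
Maximizing over 8, 2, 4, Player II chooses L. Subgame-perfect outcome: (M, L) with payoffs (9, 8).
Under simultaneous play:
Player 1's best replies: L→M; C→B; R→M.
Player II's best replies: T→R; M→L; B→L.
The unique mutual best reply is (M, L), giving (9, 8).
Player 1 earns 9 sequentially versus 9 at the Nash outcome: unchanged.

unchanged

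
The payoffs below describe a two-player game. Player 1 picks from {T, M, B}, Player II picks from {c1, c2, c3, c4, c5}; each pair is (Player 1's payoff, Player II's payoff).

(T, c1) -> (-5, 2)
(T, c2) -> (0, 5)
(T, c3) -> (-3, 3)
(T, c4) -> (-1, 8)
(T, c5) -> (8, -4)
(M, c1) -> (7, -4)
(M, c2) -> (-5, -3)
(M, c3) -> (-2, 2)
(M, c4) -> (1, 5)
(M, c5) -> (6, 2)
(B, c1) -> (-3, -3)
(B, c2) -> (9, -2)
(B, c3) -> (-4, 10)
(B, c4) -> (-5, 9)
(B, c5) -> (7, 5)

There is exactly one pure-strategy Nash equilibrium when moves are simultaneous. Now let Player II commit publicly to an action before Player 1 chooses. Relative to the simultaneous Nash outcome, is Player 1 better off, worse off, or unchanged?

unchanged

Backward induction with Player II moving first.
- c1: BR = M, leader payoff -4.
- c2: BR = B, leader payoff -2.
- c3: BR = M, leader payoff 2.
- c4: BR = M, leader payoff 5.
- c5: BR = T, leader payoff -4.
Among -4, -2, 2, 5, -4, the best is 5 at c4. Subgame-perfect outcome: (M, c4) with payoffs (1, 5).
Now find the simultaneous Nash equilibrium.
Player 1's best replies: c1→M; c2→B; c3→M; c4→M; c5→T.
Player II's best replies: T→c4; M→c4; B→c3.
The unique mutual best reply is (M, c4), giving (1, 5).
Player 1 earns 1 sequentially versus 1 at the Nash outcome: unchanged.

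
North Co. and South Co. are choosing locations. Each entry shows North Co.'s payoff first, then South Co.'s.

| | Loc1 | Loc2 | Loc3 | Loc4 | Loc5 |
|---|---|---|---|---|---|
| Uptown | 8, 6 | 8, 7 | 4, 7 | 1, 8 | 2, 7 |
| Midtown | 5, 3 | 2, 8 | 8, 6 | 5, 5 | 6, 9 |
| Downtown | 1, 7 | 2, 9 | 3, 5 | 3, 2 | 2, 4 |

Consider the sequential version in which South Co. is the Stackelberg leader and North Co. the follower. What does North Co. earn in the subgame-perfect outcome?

6

Work backward from North Co.'s decision.
- Loc1: North Co. compares 8, 5, 1 and picks Uptown; South Co. would get 6.
- Loc2: North Co. compares 8, 2, 2 and picks Uptown; South Co. would get 7.
- Loc3: North Co. compares 4, 8, 3 and picks Midtown; South Co. would get 6.
- Loc4: North Co. compares 1, 5, 3 and picks Midtown; South Co. would get 5.
- Loc5: North Co. compares 2, 6, 2 and picks Midtown; South Co. would get 9.
Among 6, 7, 6, 5, 9, the best is 9 at Loc5. Subgame-perfect outcome: (Midtown, Loc5) with payoffs (6, 9).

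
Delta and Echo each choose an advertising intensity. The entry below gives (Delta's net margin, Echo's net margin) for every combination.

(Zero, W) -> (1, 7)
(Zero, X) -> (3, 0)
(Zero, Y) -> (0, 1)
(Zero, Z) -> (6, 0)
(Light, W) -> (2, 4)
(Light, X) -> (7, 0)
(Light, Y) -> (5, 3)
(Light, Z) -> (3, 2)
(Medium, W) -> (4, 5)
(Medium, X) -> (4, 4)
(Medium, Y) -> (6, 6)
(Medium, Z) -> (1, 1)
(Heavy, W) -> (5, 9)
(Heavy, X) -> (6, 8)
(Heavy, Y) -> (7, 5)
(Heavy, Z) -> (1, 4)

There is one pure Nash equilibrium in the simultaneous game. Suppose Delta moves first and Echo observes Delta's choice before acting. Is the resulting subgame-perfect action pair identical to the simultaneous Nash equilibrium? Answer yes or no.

no

Backward induction with Delta moving first.
- Zero → Echo plays W (best of 7, 0, 1, 0); Delta gets 1.
- Light → Echo plays W (best of 4, 0, 3, 2); Delta gets 2.
- Medium → Echo plays Y (best of 5, 4, 6, 1); Delta gets 6.
- Heavy → Echo plays W (best of 9, 8, 5, 4); Delta gets 5.
Among 1, 2, 6, 5, the best is 6 at Medium. Subgame-perfect outcome: (Medium, Y) with payoffs (6, 6).
Under simultaneous play:
Delta's best replies: W→Heavy; X→Light; Y→Heavy; Z→Zero.
Echo's best replies: Zero→W; Light→W; Medium→Y; Heavy→W.
The unique mutual best reply is (Heavy, W), giving (5, 9).
Sequential outcome (Medium, Y) differs from the Nash profile (Heavy, W).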